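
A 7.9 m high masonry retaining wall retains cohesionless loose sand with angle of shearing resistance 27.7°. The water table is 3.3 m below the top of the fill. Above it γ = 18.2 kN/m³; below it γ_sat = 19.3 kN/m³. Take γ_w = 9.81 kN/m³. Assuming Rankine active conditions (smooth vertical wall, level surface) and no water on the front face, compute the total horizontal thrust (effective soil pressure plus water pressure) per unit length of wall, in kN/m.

K_a = tan²(45° − φ/2) = 0.3653.
γ' = 19.3 − 9.81 = 9.490 kN/m³. Depth below WT = 4.6 m.
σ'_h at WT = K_a γ d_w = 21.94 kPa; at base = 21.94 + K_a γ' × 4.6 = 37.89 kPa.
P₁ (0–3.3 m) = ½×21.94×3.3 = 36.20. P₂ (3.3–7.9 m) = ½(21.94+37.89)×4.6 = 137.6.
P_w = ½ γ_w h₂² = 0.5×9.81×4.6² = 103.8. Total = 36.20+137.6+103.8 = 277.6 kN/m.

278 kN/m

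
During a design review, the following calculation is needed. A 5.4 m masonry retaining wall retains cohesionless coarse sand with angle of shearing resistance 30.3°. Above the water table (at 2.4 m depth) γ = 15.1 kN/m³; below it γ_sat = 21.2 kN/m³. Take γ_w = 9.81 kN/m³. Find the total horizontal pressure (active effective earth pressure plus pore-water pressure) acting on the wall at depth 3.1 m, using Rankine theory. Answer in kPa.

K_a = (1 − sin φ)/(1 + sin φ) = 0.3293.
γ' = 21.2 − 9.81 = 11.39 kN/m³.
Effective vertical stress at 3.1 m: σ'_v = 15.1×2.4 + 11.39×0.700 = 44.21 kPa.
σ'_h = K_a σ'_v = 0.3293 × 44.21 = 14.56 kPa; u = γ_w × 0.700 = 6.867 kPa.
Total σ_h = 14.56 + 6.867 = 21.43 kPa.

21.4 kPa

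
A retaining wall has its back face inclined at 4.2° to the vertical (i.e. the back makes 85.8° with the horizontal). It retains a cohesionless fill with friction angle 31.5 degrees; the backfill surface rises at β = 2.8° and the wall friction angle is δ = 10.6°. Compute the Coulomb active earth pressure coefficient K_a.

K_a = sin²(α+φ) / [sin²α · sin(α−δ) · (1 + √{sin(φ+δ)sin(φ−β) / (sin(α−δ)sin(α+β))})²].
With α = 85.8°, φ = 31.5°, δ = 10.6°, β = 2.8°: K_a = 0.3301.

0.330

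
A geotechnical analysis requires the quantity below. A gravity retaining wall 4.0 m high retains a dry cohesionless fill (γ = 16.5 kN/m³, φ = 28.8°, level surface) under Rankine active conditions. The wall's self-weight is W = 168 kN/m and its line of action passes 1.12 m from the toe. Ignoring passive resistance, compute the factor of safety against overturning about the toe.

3.06

K_a = tan²(45° − 28.8°/2) = 0.3498.
P_a = ½K_aγH² = 0.5×0.3498×16.5×4.0² = 46.17 kN/m, acting at H/3 = 1.333 m above the base.
Overturning moment M_o = P_a × H/3 = 46.17 × 1.333 = 61.56.
Resisting moment M_r = W × 1.12 = 168 × 1.12 = 188.2.
FS_overturning = M_r/M_o = 188.2/61.56 = 3.057.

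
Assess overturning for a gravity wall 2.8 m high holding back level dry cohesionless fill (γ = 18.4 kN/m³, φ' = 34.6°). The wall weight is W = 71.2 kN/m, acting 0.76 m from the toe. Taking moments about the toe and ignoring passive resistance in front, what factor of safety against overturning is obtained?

2.92

K_a = tan²(45° − 34.6°/2) = 0.2756.
P_a = ½K_aγH² = 0.5×0.2756×18.4×2.8² = 19.88 kN/m, acting at H/3 = 0.9333 m above the base.
Overturning moment M_o = P_a × H/3 = 19.88 × 0.9333 = 18.56.
Resisting moment M_r = W × 0.76 = 71.2 × 0.76 = 54.11.
FS_overturning = M_r/M_o = 54.11/18.56 = 2.916.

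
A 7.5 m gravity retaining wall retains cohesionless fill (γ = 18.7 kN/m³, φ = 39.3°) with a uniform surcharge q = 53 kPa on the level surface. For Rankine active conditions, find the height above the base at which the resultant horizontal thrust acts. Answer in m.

3.04 m

K_a = 0.2245.
Triangular part P₁ = ½K_aγH² = 118.0 at H/3 = 2.500 m; rectangular part P₂ = K_a q H = 89.22 at H/2 = 3.750 m.
ȳ = (P₁·2.500 + P₂·3.750)/(P₁+P₂) = 3.038 m.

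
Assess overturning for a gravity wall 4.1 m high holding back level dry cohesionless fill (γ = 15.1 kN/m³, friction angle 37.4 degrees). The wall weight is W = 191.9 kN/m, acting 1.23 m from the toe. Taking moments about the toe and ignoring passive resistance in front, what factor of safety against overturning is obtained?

5.57

K_a = tan²(45° − 37.4°/2) = 0.2443.
P_a = ½K_aγH² = 0.5×0.2443×15.1×4.1² = 31.00 kN/m, acting at H/3 = 1.367 m above the base.
Overturning moment M_o = P_a × H/3 = 31.00 × 1.367 = 42.37.
Resisting moment M_r = W × 1.23 = 191.9 × 1.23 = 236.0.
FS_overturning = M_r/M_o = 236.0/42.37 = 5.571.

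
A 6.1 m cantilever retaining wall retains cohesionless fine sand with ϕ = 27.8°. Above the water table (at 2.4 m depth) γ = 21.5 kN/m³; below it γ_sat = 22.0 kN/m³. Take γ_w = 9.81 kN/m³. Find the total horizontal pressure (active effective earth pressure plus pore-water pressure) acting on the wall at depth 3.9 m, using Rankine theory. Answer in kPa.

K_a = (1 − sin φ)/(1 + sin φ) = 0.3639.
γ' = 22.0 − 9.81 = 12.19 kN/m³.
Effective vertical stress at 3.9 m: σ'_v = 21.5×2.4 + 12.19×1.50 = 69.89 kPa.
σ'_h = K_a σ'_v = 0.3639 × 69.89 = 25.43 kPa; u = γ_w × 1.50 = 14.71 kPa.
Total σ_h = 25.43 + 14.71 = 40.15 kPa.

40.1 kPa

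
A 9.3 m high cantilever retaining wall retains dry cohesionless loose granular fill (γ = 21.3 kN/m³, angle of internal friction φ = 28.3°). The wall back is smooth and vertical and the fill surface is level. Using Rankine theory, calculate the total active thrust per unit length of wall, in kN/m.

329 kN/m

K_a = tan²(45° − φ/2) = 0.3568.
P_a = ½ K_a γ H² = 0.5 × 0.3568 × 21.3 × 9.3² = 328.6 kN/m.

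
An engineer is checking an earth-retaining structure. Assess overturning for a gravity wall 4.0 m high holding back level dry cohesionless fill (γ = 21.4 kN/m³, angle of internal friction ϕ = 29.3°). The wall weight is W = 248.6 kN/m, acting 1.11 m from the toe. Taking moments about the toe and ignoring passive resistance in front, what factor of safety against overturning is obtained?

3.53

K_a = tan²(45° − 29.3°/2) = 0.3428.
P_a = ½K_aγH² = 0.5×0.3428×21.4×4.0² = 58.69 kN/m, acting at H/3 = 1.333 m above the base.
Overturning moment M_o = P_a × H/3 = 58.69 × 1.333 = 78.26.
Resisting moment M_r = W × 1.11 = 248.6 × 1.11 = 275.9.
FS_overturning = M_r/M_o = 275.9/78.26 = 3.526.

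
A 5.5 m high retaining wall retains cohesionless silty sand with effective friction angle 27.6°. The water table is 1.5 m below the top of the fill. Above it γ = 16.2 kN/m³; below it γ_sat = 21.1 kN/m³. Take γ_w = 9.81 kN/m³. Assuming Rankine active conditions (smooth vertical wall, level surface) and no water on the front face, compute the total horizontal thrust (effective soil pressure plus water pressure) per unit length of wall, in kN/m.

154 kN/m

K_a = tan²(45° − φ/2) = 0.3668.
γ' = 21.1 − 9.81 = 11.29 kN/m³. Depth below WT = 4.0 m.
σ'_h at WT = K_a γ d_w = 8.913 kPa; at base = 8.913 + K_a γ' × 4.0 = 25.48 kPa.
P₁ (0–1.5 m) = ½×8.913×1.5 = 6.685. P₂ (1.5–5.5 m) = ½(8.913+25.48)×4.0 = 68.78.
P_w = ½ γ_w h₂² = 0.5×9.81×4.0² = 78.48. Total = 6.685+68.78+78.48 = 153.9 kN/m.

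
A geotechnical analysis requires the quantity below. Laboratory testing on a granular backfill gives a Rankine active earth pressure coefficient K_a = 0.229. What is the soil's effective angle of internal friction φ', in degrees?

K_a = tan²(45° − φ/2) ⇒ 45° − φ/2 = arctan(√0.229) = 25.57°.
φ = 2(45° − 25.57°) = 38.85°.

38.9°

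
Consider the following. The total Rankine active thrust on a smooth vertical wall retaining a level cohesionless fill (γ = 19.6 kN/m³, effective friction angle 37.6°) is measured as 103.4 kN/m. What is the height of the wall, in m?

K_a = 0.2421. P_a = ½ K_a γ H² ⇒ H = √(2P_a/(K_a γ)).
H = √(2×103.4/(0.2421×19.6)) = 6.601 m.

6.60 m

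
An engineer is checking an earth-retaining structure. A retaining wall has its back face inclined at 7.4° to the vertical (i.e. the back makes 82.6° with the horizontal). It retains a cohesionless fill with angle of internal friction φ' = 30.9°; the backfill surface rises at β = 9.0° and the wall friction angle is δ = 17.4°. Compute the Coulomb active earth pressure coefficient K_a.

K_a = sin²(α+φ) / [sin²α · sin(α−δ) · (1 + √{sin(φ+δ)sin(φ−β) / (sin(α−δ)sin(α+β))})²].
With α = 82.6°, φ = 30.9°, δ = 17.4°, β = 9.0°: K_a = 0.3901.

0.390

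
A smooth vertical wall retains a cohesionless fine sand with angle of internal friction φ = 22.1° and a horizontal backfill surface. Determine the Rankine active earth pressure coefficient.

0.453

K_a = tan²(45° − φ/2) = tan²(33.95°) = 0.4533.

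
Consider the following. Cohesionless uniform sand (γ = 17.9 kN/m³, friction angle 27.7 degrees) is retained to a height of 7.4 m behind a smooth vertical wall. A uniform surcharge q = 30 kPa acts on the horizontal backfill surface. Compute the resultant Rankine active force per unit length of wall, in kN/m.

K_a = tan²(45° − φ/2) = 0.3653.
Soil triangle: ½ K_a γ H² = 0.5×0.3653×17.9×7.4² = 179.1 kN/m.
Surcharge rectangle: K_a q H = 0.3653×30×7.4 = 81.10 kN/m.
Total = 179.1 + 81.10 = 260.2 kN/m.

260 kN/m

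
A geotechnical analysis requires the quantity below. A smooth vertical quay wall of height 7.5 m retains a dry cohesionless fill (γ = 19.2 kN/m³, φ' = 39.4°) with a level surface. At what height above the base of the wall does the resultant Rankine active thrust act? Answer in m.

K_a = 0.2234.
The pressure distribution is triangular, so the resultant acts at H/3 above the base = 7.5/3 = 2.500 m.

2.50 m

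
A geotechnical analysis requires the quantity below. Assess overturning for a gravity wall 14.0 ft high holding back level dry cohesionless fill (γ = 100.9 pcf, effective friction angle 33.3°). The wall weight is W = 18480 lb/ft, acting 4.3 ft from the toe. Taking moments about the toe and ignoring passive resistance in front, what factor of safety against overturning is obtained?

K_a = tan²(45° − 33.3°/2) = 0.2911.
P_a = ½K_aγH² = 0.5×0.2911×100.9×14.0² = 2879 lb/ft, acting at H/3 = 4.667 ft above the base.
Overturning moment M_o = P_a × H/3 = 2879 × 4.667 = 13430.
Resisting moment M_r = W × 4.3 = 18480 × 4.3 = 79460.
FS_overturning = M_r/M_o = 79460/13430 = 5.915.

5.91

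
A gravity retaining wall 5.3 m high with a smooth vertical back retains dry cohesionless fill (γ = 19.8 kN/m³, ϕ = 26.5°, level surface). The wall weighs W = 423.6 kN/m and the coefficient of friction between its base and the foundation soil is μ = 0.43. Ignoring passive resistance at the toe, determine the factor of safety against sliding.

1.71

K_a = tan²(45° − 26.5°/2) = 0.3829.
P_a = ½K_aγH² = 0.5×0.3829×19.8×5.3² = 106.5 kN/m, acting at H/3 = 1.767 m above the base.
FS_sliding = μW / P_a = 0.43×423.6 / 106.5 = 1.710.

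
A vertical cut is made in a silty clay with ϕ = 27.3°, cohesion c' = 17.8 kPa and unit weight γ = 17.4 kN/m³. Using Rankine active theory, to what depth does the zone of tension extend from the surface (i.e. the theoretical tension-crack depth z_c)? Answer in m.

3.36 m

K_a = tan²(45° − 27.3°/2) = 0.3711; √K_a = 0.6092.
The active pressure is zero where K_a γ z = 2c√K_a, so z_c = 2c/(γ√K_a) = 2×17.8/(17.4×0.6092) = 3.358 m.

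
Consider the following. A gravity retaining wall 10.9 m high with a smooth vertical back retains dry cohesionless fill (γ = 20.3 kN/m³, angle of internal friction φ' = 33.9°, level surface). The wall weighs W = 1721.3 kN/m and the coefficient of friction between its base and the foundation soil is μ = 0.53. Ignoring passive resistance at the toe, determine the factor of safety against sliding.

2.66

K_a = tan²(45° − 33.9°/2) = 0.2839.
P_a = ½K_aγH² = 0.5×0.2839×20.3×10.9² = 342.4 kN/m, acting at H/3 = 3.633 m above the base.
FS_sliding = μW / P_a = 0.53×1721.3 / 342.4 = 2.665.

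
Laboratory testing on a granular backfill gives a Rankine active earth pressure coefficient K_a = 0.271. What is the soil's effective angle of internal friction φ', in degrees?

K_a = tan²(45° − φ/2) ⇒ 45° − φ/2 = arctan(√0.271) = 27.50°.
φ = 2(45° − 27.50°) = 35.00°.

35.0°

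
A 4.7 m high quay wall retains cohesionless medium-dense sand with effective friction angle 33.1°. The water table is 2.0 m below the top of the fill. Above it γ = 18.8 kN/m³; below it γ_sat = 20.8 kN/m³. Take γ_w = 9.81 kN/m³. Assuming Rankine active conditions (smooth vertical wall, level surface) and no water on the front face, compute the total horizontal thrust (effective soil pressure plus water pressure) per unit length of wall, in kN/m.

K_a = tan²(45° − φ/2) = 0.2936.
γ' = 20.8 − 9.81 = 10.99 kN/m³. Depth below WT = 2.7 m.
σ'_h at WT = K_a γ d_w = 11.04 kPa; at base = 11.04 + K_a γ' × 2.7 = 19.75 kPa.
P₁ (0–2.0 m) = ½×11.04×2.0 = 11.04. P₂ (2.0–4.7 m) = ½(11.04+19.75)×2.7 = 41.56.
P_w = ½ γ_w h₂² = 0.5×9.81×2.7² = 35.76. Total = 11.04+41.56+35.76 = 88.36 kN/m.

88.4 kN/m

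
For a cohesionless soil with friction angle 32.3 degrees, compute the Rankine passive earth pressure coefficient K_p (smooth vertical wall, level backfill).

3.30

K_p = (1 + sin φ)/(1 − sin φ) = tan²(45° + 32.3°/2) = 3.295.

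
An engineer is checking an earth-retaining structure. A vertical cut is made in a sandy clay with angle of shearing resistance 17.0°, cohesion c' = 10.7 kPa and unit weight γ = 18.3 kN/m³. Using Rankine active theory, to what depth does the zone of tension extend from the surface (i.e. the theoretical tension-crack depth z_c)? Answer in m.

1.58 m

K_a = tan²(45° − 17.0°/2) = 0.5475; √K_a = 0.7400.
The active pressure is zero where K_a γ z = 2c√K_a, so z_c = 2c/(γ√K_a) = 2×10.7/(18.3×0.7400) = 1.580 m.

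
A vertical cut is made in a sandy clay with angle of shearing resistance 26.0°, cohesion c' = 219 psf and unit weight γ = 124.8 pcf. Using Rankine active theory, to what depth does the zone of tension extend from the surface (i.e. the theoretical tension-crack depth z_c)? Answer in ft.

5.62 ft

K_a = tan²(45° − 26.0°/2) = 0.3905; √K_a = 0.6249.
The active pressure is zero where K_a γ z = 2c√K_a, so z_c = 2c/(γ√K_a) = 2×219/(124.8×0.6249) = 5.617 ft.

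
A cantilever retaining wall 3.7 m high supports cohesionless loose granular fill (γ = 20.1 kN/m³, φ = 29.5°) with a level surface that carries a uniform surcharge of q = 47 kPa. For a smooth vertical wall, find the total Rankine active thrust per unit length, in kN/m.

106 kN/m

K_a = tan²(45° − φ/2) = 0.3401.
Soil triangle: ½ K_a γ H² = 0.5×0.3401×20.1×3.7² = 46.79 kN/m.
Surcharge rectangle: K_a q H = 0.3401×47×3.7 = 59.14 kN/m.
Total = 46.79 + 59.14 = 105.9 kN/m.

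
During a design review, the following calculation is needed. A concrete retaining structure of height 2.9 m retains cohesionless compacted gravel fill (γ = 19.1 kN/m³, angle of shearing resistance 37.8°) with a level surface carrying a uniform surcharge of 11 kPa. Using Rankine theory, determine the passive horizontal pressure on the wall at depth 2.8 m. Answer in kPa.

269 kPa

K_p = (1 + sin φ)/(1 − sin φ) = 4.167.
σ_v = γz + q = 19.1 × 2.8 + 11 = 64.48 kPa.
σ_h = K_p σ_v = 4.167 × 64.48 = 268.7 kPa.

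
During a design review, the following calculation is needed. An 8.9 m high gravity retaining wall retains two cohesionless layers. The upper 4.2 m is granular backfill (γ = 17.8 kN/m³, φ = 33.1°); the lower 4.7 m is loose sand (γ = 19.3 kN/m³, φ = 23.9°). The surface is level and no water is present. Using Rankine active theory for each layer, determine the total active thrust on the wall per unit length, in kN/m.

K_a1 = tan²(45°−33.1°/2) = 0.2936; K_a2 = tan²(45°−23.9°/2) = 0.4233.
Layer 1: σ at base = K_a1 γ₁ h₁ = 21.95 kPa; P₁ = ½×21.95×4.2 = 46.09.
Layer 2: σ_v at top = γ₁h₁ = 74.76; σ_h top = K_a2×74.76 = 31.65; σ_h base = K_a2×(74.76+19.3×4.7) = 70.05.
P₂ = ½(31.65+70.05)×4.7 = 239.0. Total P_a = 46.09+239.0 = 285.1 kN/m.

285 kN/m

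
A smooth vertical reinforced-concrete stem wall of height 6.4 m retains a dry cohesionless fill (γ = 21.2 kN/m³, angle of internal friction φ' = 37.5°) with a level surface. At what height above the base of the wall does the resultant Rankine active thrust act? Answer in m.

K_a = 0.2432.
The pressure distribution is triangular, so the resultant acts at H/3 above the base = 6.4/3 = 2.133 m.

2.13 m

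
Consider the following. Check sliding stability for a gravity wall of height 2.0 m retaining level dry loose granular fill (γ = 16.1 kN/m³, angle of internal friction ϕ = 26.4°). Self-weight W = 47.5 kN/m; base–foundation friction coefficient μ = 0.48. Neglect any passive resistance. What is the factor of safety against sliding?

K_a = tan²(45° − 26.4°/2) = 0.3844.
P_a = ½K_aγH² = 0.5×0.3844×16.1×2.0² = 12.38 kN/m, acting at H/3 = 0.6667 m above the base.
FS_sliding = μW / P_a = 0.48×47.5 / 12.38 = 1.842.

1.84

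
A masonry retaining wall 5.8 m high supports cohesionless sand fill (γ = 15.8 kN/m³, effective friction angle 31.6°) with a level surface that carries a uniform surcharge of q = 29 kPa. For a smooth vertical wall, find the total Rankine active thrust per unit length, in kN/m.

136 kN/m

K_a = tan²(45° − φ/2) = 0.3123.
Soil triangle: ½ K_a γ H² = 0.5×0.3123×15.8×5.8² = 83.01 kN/m.
Surcharge rectangle: K_a q H = 0.3123×29×5.8 = 52.54 kN/m.
Total = 83.01 + 52.54 = 135.5 kN/m.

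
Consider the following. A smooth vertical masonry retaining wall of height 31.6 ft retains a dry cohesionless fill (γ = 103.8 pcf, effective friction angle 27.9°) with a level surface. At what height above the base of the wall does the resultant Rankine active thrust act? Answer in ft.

10.5 ft

K_a = 0.3625.
The pressure distribution is triangular, so the resultant acts at H/3 above the base = 31.6/3 = 10.53 ft.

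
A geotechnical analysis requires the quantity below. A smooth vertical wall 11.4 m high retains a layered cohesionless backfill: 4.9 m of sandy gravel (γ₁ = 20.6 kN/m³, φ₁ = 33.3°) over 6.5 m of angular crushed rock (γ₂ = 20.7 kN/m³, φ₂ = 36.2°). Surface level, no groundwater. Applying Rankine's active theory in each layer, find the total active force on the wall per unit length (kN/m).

353 kN/m

K_a1 = tan²(45°−33.3°/2) = 0.2911; K_a2 = tan²(45°−36.2°/2) = 0.2574.
Layer 1: σ at base = K_a1 γ₁ h₁ = 29.39 kPa; P₁ = ½×29.39×4.9 = 72.00.
Layer 2: σ_v at top = γ₁h₁ = 100.9; σ_h top = K_a2×100.9 = 25.98; σ_h base = K_a2×(100.9+20.7×6.5) = 60.61.
P₂ = ½(25.98+60.61)×6.5 = 281.4. Total P_a = 72.00+281.4 = 353.4 kN/m.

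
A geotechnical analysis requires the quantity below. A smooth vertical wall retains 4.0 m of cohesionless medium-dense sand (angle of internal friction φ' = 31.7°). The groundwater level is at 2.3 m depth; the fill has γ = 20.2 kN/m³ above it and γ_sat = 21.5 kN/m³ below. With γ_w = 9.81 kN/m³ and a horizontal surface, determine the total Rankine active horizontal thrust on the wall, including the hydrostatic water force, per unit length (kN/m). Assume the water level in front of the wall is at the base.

60.6 kN/m

K_a = tan²(45° − φ/2) = 0.3111.
γ' = 21.5 − 9.81 = 11.69 kN/m³. Depth below WT = 1.7 m.
σ'_h at WT = K_a γ d_w = 14.45 kPa; at base = 14.45 + K_a γ' × 1.7 = 20.63 kPa.
P₁ (0–2.3 m) = ½×14.45×2.3 = 16.62. P₂ (2.3–4.0 m) = ½(14.45+20.63)×1.7 = 29.82.
P_w = ½ γ_w h₂² = 0.5×9.81×1.7² = 14.18. Total = 16.62+29.82+14.18 = 60.62 kN/m.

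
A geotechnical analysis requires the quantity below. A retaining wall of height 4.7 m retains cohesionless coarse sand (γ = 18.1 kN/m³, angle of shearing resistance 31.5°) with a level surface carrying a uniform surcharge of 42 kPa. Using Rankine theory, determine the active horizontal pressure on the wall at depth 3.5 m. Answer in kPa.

33.0 kPa

K_a = (1 − sin φ)/(1 + sin φ) = 0.3136.
σ_v = γz + q = 18.1 × 3.5 + 42 = 105.4 kPa.
σ_h = K_a σ_v = 0.3136 × 105.4 = 33.04 kPa.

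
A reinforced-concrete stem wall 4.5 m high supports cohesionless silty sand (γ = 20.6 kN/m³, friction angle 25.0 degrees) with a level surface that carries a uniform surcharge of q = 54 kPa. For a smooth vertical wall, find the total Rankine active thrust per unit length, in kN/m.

183 kN/m

K_a = tan²(45° − φ/2) = 0.4059.
Soil triangle: ½ K_a γ H² = 0.5×0.4059×20.6×4.5² = 84.65 kN/m.
Surcharge rectangle: K_a q H = 0.4059×54×4.5 = 98.62 kN/m.
Total = 84.65 + 98.62 = 183.3 kN/m.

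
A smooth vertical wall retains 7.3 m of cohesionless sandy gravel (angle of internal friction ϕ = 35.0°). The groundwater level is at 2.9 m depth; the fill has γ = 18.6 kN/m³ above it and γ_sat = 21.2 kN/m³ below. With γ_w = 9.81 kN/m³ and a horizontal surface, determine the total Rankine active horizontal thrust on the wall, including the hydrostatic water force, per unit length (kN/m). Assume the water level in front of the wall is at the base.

210 kN/m

K_a = tan²(45° − φ/2) = 0.2710.
γ' = 21.2 − 9.81 = 11.39 kN/m³. Depth below WT = 4.4 m.
σ'_h at WT = K_a γ d_w = 14.62 kPa; at base = 14.62 + K_a γ' × 4.4 = 28.20 kPa.
P₁ (0–2.9 m) = ½×14.62×2.9 = 21.19. P₂ (2.9–7.3 m) = ½(14.62+28.20)×4.4 = 94.19.
P_w = ½ γ_w h₂² = 0.5×9.81×4.4² = 94.96. Total = 21.19+94.19+94.96 = 210.3 kN/m.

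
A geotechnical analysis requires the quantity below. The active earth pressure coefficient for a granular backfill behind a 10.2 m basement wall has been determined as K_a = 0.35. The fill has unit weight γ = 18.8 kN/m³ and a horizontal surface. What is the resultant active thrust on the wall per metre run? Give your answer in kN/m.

P = ½ K_a γ H² = 0.5 × 0.35 × 18.8 × 10.2² = 342.3 kN/m.

342 kN/m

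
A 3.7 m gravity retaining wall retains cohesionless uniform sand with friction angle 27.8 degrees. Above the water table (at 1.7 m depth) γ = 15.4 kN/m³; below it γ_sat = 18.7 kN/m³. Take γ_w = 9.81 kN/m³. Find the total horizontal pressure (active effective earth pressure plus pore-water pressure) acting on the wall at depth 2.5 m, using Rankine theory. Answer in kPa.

K_a = (1 − sin φ)/(1 + sin φ) = 0.3639.
γ' = 18.7 − 9.81 = 8.890 kN/m³.
Effective vertical stress at 2.5 m: σ'_v = 15.4×1.7 + 8.890×0.800 = 33.29 kPa.
σ'_h = K_a σ'_v = 0.3639 × 33.29 = 12.11 kPa; u = γ_w × 0.800 = 7.848 kPa.
Total σ_h = 12.11 + 7.848 = 19.96 kPa.

20.0 kPa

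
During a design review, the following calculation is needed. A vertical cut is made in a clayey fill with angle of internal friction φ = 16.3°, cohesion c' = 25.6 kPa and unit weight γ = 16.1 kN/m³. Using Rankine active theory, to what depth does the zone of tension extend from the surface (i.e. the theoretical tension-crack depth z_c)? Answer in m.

K_a = tan²(45° − 16.3°/2) = 0.5617; √K_a = 0.7495.
The active pressure is zero where K_a γ z = 2c√K_a, so z_c = 2c/(γ√K_a) = 2×25.6/(16.1×0.7495) = 4.243 m.

4.24 m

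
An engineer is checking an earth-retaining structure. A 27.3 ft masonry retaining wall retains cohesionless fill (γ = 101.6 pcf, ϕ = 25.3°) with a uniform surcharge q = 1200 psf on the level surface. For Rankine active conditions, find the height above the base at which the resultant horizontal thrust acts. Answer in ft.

11.2 ft

K_a = 0.4012.
Triangular part P₁ = ½K_aγH² = 15190 at H/3 = 9.100 ft; rectangular part P₂ = K_a q H = 13140 at H/2 = 13.65 ft.
ȳ = (P₁·9.100 + P₂·13.65)/(P₁+P₂) = 11.21 ft.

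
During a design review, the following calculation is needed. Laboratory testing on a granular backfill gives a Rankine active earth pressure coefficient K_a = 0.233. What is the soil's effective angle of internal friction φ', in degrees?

38.5°

K_a = tan²(45° − φ/2) ⇒ 45° − φ/2 = arctan(√0.233) = 25.77°.
φ = 2(45° − 25.77°) = 38.47°.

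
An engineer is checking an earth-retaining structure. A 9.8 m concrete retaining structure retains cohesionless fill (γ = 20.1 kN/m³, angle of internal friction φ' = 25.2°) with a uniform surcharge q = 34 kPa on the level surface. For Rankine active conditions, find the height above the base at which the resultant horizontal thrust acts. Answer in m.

3.69 m

K_a = 0.4027.
Triangular part P₁ = ½K_aγH² = 388.7 at H/3 = 3.267 m; rectangular part P₂ = K_a q H = 134.2 at H/2 = 4.900 m.
ȳ = (P₁·3.267 + P₂·4.900)/(P₁+P₂) = 3.686 m.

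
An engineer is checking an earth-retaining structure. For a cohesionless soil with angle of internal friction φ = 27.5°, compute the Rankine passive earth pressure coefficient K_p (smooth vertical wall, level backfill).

K_p = (1 + sin φ)/(1 − sin φ) = tan²(45° + 27.5°/2) = 2.716.

2.72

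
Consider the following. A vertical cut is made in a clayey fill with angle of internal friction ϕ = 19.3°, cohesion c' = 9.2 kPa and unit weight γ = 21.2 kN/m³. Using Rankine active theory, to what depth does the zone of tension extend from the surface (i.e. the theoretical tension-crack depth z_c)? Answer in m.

K_a = tan²(45° − 19.3°/2) = 0.5032; √K_a = 0.7094.
The active pressure is zero where K_a γ z = 2c√K_a, so z_c = 2c/(γ√K_a) = 2×9.2/(21.2×0.7094) = 1.224 m.

1.22 m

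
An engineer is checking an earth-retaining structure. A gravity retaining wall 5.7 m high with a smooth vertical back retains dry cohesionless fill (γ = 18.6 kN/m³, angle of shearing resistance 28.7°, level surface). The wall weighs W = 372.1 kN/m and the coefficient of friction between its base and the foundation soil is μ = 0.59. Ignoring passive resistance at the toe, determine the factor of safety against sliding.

K_a = tan²(45° − 28.7°/2) = 0.3511.
P_a = ½K_aγH² = 0.5×0.3511×18.6×5.7² = 106.1 kN/m, acting at H/3 = 1.900 m above the base.
FS_sliding = μW / P_a = 0.59×372.1 / 106.1 = 2.069.

2.07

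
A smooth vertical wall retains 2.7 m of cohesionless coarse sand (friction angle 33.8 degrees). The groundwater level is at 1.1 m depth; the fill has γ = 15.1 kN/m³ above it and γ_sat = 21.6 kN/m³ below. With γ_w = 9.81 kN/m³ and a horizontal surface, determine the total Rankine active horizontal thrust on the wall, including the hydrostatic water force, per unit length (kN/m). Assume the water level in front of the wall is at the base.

K_a = tan²(45° − φ/2) = 0.2851.
γ' = 21.6 − 9.81 = 11.79 kN/m³. Depth below WT = 1.6 m.
σ'_h at WT = K_a γ d_w = 4.736 kPa; at base = 4.736 + K_a γ' × 1.6 = 10.11 kPa.
P₁ (0–1.1 m) = ½×4.736×1.1 = 2.605. P₂ (1.1–2.7 m) = ½(4.736+10.11)×1.6 = 11.88.
P_w = ½ γ_w h₂² = 0.5×9.81×1.6² = 12.56. Total = 2.605+11.88+12.56 = 27.04 kN/m.

27.0 kN/m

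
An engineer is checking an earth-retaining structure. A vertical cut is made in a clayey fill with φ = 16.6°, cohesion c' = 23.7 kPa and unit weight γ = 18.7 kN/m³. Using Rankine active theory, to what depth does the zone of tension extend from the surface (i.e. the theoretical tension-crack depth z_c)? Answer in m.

K_a = tan²(45° − 16.6°/2) = 0.5556; √K_a = 0.7454.
The active pressure is zero where K_a γ z = 2c√K_a, so z_c = 2c/(γ√K_a) = 2×23.7/(18.7×0.7454) = 3.401 m.

3.40 m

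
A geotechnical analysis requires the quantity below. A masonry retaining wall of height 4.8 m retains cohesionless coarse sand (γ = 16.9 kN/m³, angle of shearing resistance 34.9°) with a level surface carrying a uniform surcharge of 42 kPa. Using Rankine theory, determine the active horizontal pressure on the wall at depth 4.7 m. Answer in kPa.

K_a = (1 − sin φ)/(1 + sin φ) = 0.2721.
σ_v = γz + q = 16.9 × 4.7 + 42 = 121.4 kPa.
σ_h = K_a σ_v = 0.2721 × 121.4 = 33.05 kPa.

33.0 kPa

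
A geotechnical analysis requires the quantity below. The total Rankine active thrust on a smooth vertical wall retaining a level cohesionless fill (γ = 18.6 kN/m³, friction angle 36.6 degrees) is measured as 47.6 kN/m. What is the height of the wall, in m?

K_a = 0.2530. P_a = ½ K_a γ H² ⇒ H = √(2P_a/(K_a γ)).
H = √(2×47.6/(0.2530×18.6)) = 4.498 m.

4.50 m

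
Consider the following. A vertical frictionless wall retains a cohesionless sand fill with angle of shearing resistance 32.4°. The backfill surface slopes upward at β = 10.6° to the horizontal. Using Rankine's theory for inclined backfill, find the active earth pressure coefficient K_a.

K_a = cos β · (cos β − √(cos²β − cos²φ)) / (cos β + √(cos²β − cos²φ)).
cos β = 0.9829, cos φ = 0.8443, √(cos²β − cos²φ) = 0.5033.
K_a = 0.9829 × (0.9829 − 0.5033)/(0.9829 + 0.5033) = 0.3172.

0.317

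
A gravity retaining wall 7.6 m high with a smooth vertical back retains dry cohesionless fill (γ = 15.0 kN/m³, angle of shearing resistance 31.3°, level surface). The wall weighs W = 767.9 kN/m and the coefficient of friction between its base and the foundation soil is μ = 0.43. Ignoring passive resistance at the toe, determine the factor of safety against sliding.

2.41

K_a = tan²(45° − 31.3°/2) = 0.3162.
P_a = ½K_aγH² = 0.5×0.3162×15.0×7.6² = 137.0 kN/m, acting at H/3 = 2.533 m above the base.
FS_sliding = μW / P_a = 0.43×767.9 / 137.0 = 2.411.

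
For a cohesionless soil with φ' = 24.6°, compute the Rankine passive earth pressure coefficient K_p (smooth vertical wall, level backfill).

K_p = (1 + sin φ)/(1 − sin φ) = tan²(45° + 24.6°/2) = 2.426.

2.43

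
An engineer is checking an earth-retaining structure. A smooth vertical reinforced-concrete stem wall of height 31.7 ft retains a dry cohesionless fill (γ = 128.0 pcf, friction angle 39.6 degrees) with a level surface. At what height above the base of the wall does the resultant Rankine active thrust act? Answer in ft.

10.6 ft

K_a = 0.2214.
The pressure distribution is triangular, so the resultant acts at H/3 above the base = 31.7/3 = 10.57 ft.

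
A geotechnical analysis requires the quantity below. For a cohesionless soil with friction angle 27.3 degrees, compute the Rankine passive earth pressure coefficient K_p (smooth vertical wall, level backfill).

2.69

K_p = (1 + sin φ)/(1 − sin φ) = tan²(45° + 27.3°/2) = 2.694.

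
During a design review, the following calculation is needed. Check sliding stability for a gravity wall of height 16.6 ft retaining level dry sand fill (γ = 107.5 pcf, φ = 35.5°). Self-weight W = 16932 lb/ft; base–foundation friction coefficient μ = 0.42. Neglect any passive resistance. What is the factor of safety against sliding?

1.81

K_a = tan²(45° − 35.5°/2) = 0.2653.
P_a = ½K_aγH² = 0.5×0.2653×107.5×16.6² = 3929 lb/ft, acting at H/3 = 5.533 ft above the base.
FS_sliding = μW / P_a = 0.42×16932 / 3929 = 1.810.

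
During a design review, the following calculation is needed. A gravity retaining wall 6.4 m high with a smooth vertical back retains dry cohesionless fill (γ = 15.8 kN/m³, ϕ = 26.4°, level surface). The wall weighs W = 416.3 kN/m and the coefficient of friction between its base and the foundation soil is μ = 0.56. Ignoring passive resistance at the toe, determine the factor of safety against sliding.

K_a = tan²(45° − 26.4°/2) = 0.3844.
P_a = ½K_aγH² = 0.5×0.3844×15.8×6.4² = 124.4 kN/m, acting at H/3 = 2.133 m above the base.
FS_sliding = μW / P_a = 0.56×416.3 / 124.4 = 1.874.

1.87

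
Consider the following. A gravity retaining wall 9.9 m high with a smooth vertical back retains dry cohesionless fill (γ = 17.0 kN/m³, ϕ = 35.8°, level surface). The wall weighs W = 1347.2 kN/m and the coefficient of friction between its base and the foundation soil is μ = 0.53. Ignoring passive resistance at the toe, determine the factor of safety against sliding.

3.27

K_a = tan²(45° − 35.8°/2) = 0.2619.
P_a = ½K_aγH² = 0.5×0.2619×17.0×9.9² = 218.2 kN/m, acting at H/3 = 3.300 m above the base.
FS_sliding = μW / P_a = 0.53×1347.2 / 218.2 = 3.273.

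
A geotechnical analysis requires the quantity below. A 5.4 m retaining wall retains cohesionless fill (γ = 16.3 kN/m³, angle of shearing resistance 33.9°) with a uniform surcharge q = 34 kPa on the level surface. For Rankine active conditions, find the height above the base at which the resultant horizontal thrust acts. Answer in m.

2.19 m

K_a = 0.2839.
Triangular part P₁ = ½K_aγH² = 67.47 at H/3 = 1.800 m; rectangular part P₂ = K_a q H = 52.13 at H/2 = 2.700 m.
ȳ = (P₁·1.800 + P₂·2.700)/(P₁+P₂) = 2.192 m.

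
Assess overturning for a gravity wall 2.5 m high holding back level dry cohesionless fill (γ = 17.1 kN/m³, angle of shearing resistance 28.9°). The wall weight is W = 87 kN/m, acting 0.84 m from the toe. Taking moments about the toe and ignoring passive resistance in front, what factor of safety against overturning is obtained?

4.71

K_a = tan²(45° − 28.9°/2) = 0.3484.
P_a = ½K_aγH² = 0.5×0.3484×17.1×2.5² = 18.62 kN/m, acting at H/3 = 0.8333 m above the base.
Overturning moment M_o = P_a × H/3 = 18.62 × 0.8333 = 15.51.
Resisting moment M_r = W × 0.84 = 87 × 0.84 = 73.08.
FS_overturning = M_r/M_o = 73.08/15.51 = 4.711.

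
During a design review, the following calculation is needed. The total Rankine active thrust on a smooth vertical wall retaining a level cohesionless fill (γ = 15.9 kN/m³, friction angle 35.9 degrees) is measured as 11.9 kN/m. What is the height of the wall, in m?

K_a = 0.2607. P_a = ½ K_a γ H² ⇒ H = √(2P_a/(K_a γ)).
H = √(2×11.9/(0.2607×15.9)) = 2.396 m.

2.40 m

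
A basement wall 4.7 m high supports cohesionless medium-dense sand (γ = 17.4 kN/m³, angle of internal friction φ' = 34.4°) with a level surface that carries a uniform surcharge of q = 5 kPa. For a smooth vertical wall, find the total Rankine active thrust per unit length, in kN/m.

K_a = tan²(45° − φ/2) = 0.2780.
Soil triangle: ½ K_a γ H² = 0.5×0.2780×17.4×4.7² = 53.42 kN/m.
Surcharge rectangle: K_a q H = 0.2780×5×4.7 = 6.533 kN/m.
Total = 53.42 + 6.533 = 59.96 kN/m.

60.0 kN/m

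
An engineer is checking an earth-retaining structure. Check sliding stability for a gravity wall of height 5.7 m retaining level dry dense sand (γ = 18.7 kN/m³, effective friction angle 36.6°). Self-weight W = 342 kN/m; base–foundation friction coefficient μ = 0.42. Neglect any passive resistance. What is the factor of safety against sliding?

K_a = tan²(45° − 36.6°/2) = 0.2530.
P_a = ½K_aγH² = 0.5×0.2530×18.7×5.7² = 76.84 kN/m, acting at H/3 = 1.900 m above the base.
FS_sliding = μW / P_a = 0.42×342 / 76.84 = 1.869.

1.87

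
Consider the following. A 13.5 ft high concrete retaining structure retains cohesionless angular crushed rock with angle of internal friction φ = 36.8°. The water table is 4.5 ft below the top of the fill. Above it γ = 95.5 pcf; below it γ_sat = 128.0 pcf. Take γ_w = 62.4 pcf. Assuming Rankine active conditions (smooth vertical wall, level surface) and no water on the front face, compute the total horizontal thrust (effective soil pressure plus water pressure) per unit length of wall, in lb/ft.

K_a = tan²(45° − φ/2) = 0.2508.
γ' = 128.0 − 62.4 = 65.60 pcf. Depth below WT = 9.0 ft.
σ'_h at WT = K_a γ d_w = 107.8 psf; at base = 107.8 + K_a γ' × 9.0 = 255.8 psf.
P₁ (0–4.5 ft) = ½×107.8×4.5 = 242.5. P₂ (4.5–13.5 ft) = ½(107.8+255.8)×9.0 = 1636.
P_w = ½ γ_w h₂² = 0.5×62.4×9.0² = 2527. Total = 242.5+1636+2527 = 4406 lb/ft.

4410 lb/ft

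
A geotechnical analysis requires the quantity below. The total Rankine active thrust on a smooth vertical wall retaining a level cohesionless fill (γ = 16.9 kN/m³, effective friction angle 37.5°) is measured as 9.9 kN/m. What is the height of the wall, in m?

K_a = 0.2432. P_a = ½ K_a γ H² ⇒ H = √(2P_a/(K_a γ)).
H = √(2×9.9/(0.2432×16.9)) = 2.195 m.

2.19 m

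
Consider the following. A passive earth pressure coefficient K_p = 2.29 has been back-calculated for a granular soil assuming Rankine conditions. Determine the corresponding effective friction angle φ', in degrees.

23.1°

K_p = (1+sin φ)/(1−sin φ) ⇒ sin φ = (K_p − 1)/(K_p + 1) = 0.3921.
φ = arcsin(0.3921) = 23.09°.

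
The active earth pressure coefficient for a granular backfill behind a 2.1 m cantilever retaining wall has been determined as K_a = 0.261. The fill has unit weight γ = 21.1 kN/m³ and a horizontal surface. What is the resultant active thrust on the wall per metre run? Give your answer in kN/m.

P = ½ K_a γ H² = 0.5 × 0.261 × 21.1 × 2.1² = 12.14 kN/m.

12.1 kN/m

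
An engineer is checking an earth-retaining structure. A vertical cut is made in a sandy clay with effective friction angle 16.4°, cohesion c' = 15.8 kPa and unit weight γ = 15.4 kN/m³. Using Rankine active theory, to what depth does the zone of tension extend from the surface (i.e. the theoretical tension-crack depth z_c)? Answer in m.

2.74 m

K_a = tan²(45° − 16.4°/2) = 0.5596; √K_a = 0.7481.
The active pressure is zero where K_a γ z = 2c√K_a, so z_c = 2c/(γ√K_a) = 2×15.8/(15.4×0.7481) = 2.743 m.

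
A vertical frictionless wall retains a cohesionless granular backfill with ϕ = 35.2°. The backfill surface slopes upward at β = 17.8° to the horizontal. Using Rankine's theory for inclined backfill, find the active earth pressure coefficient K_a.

0.306

K_a = cos β · (cos β − √(cos²β − cos²φ)) / (cos β + √(cos²β − cos²φ)).
cos β = 0.9521, cos φ = 0.8171, √(cos²β − cos²φ) = 0.4887.
K_a = 0.9521 × (0.9521 − 0.4887)/(0.9521 + 0.4887) = 0.3062.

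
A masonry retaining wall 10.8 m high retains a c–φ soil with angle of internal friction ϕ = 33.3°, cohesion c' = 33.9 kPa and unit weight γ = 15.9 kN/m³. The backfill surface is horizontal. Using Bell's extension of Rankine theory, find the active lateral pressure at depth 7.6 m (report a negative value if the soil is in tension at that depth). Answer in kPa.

-1.40 kPa

K_a = (1 − sin φ)/(1 + sin φ) = 0.2911.
σ_a = K_a γ z − 2c√K_a = 0.2911×15.9×7.6 − 2×33.9×0.5396 = -1.402 kPa.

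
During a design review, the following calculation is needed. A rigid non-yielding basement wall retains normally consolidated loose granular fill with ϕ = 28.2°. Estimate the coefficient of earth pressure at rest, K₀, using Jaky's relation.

K₀ = 1 − sin φ' = 1 − sin 28.2° = 0.5274.

0.527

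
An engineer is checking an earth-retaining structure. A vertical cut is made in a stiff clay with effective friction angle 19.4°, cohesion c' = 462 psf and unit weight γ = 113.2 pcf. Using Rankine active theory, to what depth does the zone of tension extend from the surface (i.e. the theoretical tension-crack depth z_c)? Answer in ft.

K_a = tan²(45° − 19.4°/2) = 0.5013; √K_a = 0.7080.
The active pressure is zero where K_a γ z = 2c√K_a, so z_c = 2c/(γ√K_a) = 2×462/(113.2×0.7080) = 11.53 ft.

11.5 ft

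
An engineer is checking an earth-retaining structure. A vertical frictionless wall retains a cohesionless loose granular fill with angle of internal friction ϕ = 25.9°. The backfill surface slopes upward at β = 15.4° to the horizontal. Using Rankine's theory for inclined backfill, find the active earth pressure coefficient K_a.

K_a = cos β · (cos β − √(cos²β − cos²φ)) / (cos β + √(cos²β − cos²φ)).
cos β = 0.9641, cos φ = 0.8996, √(cos²β − cos²φ) = 0.3468.
K_a = 0.9641 × (0.9641 − 0.3468)/(0.9641 + 0.3468) = 0.4540.

0.454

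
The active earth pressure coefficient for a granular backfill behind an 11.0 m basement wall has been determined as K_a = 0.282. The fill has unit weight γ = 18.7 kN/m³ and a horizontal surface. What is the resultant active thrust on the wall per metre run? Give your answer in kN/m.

P = ½ K_a γ H² = 0.5 × 0.282 × 18.7 × 11.0² = 319.0 kN/m.

319 kN/m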